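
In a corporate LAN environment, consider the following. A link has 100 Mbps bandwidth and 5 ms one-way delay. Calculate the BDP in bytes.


Given: bandwidth = 100 Mbps, delay = 5 ms
BDP in bits = 100 * 10^6 * 5 / 1000
BDP in bits = 500000
BDP in bytes = 500000 / 8 = 62500

62500


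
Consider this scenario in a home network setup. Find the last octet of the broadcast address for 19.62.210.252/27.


Given: IP = 19.62.210.252, prefix = /27
Host bits = 32 - 27 = 5
Network last octet = 252 AND mask = 224
Host part size = 2^5 - 1 = 31
Broadcast last octet = 224 OR 31 = 255

255


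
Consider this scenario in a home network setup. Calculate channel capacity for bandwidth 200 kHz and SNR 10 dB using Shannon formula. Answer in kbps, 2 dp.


Given: B = 200 kHz, SNR = 10 dB
SNR linear = 10^(10/10) = 10
1 + SNR = 11
log2(11) = 3.4594316186
C = 200 * 1000 * 3.4594316186 = 691886.3237 bps
C = 691.886324 kbps -> 691.89 kbps (2 dp)

691.89


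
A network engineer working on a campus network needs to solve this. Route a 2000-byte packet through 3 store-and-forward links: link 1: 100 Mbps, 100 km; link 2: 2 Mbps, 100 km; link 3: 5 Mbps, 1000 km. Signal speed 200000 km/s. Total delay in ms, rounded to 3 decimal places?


Packet = 2000 bytes = 16000 bits. Store-and-forward: sum (t_trans + t_prop) per link.
Link 1: t_trans = 16000/(100*10^6) s = 0.1600 ms; t_prop = 100/200000 s = 0.5000 ms; subtotal = 0.6600 ms
Link 2: t_trans = 16000/(2*10^6) s = 8.0000 ms; t_prop = 100/200000 s = 0.5000 ms; subtotal = 8.5000 ms
Link 3: t_trans = 16000/(5*10^6) s = 3.2000 ms; t_prop = 1000/200000 s = 5.0000 ms; subtotal = 8.2000 ms
End-to-end = 0.6600 + 8.5000 + 8.2000 = 17.3600 ms -> 17.360 ms (3 dp)

17.360


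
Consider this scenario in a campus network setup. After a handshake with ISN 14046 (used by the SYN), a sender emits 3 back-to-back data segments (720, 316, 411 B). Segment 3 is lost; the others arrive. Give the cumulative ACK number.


SYN uses sequence number 14046; first data byte = ISN + 1 = 14047.
Segment 1: SEQ = 14047, len = 720 B, covers [14047, 14766]
Segment 2: SEQ = 14767, len = 316 B, covers [14767, 15082]
Segment 3: SEQ = 15083, len = 411 B, covers [15083, 15493] [LOST]
In-order data received: bytes [14047, 15082] (segments 1..2).
Segment 3 missing -> gap begins at byte 15083.
Cumulative ACK = next expected in-order byte = 14047 + 720 + 316 = 15083

15083


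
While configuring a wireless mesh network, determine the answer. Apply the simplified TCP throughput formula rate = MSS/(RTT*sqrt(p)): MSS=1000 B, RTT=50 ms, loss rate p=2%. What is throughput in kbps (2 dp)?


Given: MSS = 1000 bytes, RTT = 50 ms, loss = 2%
RTT in seconds = 50 / 1000 = 0.05
Loss rate = 2% = 0.02
sqrt(loss) = sqrt(0.02) = 0.141421356237
Throughput (bytes/s) = 1000 / (0.05 * 0.141421356237) = 141421.3562
Throughput (kbps) = 141421.3562 * 8 / 1000 = 1131.370850 -> 1131.37 kbps (2 dp)

1131.37


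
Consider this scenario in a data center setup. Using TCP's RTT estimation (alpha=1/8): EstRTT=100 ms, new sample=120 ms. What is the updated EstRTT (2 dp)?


Given: EstRTT = 100 ms, SampleRTT = 120 ms, alpha = 1/8
New EstRTT = (1 - alpha) * EstRTT + alpha * SampleRTT
(7/8) * 100 = 87.5
(1/8) * 120 = 15
New EstRTT = 87.5 + 15 = 102.5 ms -> 102.50 ms (2 dp)

102.50


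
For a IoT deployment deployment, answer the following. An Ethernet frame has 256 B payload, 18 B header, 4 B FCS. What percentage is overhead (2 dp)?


Given: payload = 256 B, header = 18 B, trailer = 4 B
Overhead bytes = header + trailer = 18 + 4 = 22
Total frame = payload + overhead = 256 + 22 = 278
Overhead % = 22 / 278 * 100 = 7.9137% -> 7.91% (2 dp)

7.91


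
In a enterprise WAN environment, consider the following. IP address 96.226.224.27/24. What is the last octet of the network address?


Given: IP = 96.226.224.27, prefix = /24
Subnet mask = 255.255.255.0
Last octet of IP: 27
Last octet of mask: 0
Network last octet = 27 AND 0 = 0

0


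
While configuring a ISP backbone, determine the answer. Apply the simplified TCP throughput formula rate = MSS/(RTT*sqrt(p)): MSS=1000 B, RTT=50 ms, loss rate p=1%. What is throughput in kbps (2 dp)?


Given: MSS = 1000 bytes, RTT = 50 ms, loss = 1%
RTT in seconds = 50 / 1000 = 0.05
Loss rate = 1% = 0.01
sqrt(loss) = sqrt(0.01) = 0.1
Throughput (bytes/s) = 1000 / (0.05 * 0.1) = 200000.0000
Throughput (kbps) = 200000.0000 * 8 / 1000 = 1600.000000 -> 1600.00 kbps (2 dp)

1600.00


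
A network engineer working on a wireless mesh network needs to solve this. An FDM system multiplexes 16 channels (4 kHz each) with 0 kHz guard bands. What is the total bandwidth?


Given: 16 channels, 4 kHz each, guard = 0 kHz
Channel bandwidth = 16 * 4 = 64 kHz
Guard bands = 15 gaps * 0 kHz = 0 kHz
Total = 64 + 0 = 64 kHz

64


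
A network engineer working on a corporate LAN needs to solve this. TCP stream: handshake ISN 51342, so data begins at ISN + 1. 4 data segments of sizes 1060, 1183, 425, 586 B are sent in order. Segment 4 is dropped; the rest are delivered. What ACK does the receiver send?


SYN uses sequence number 51342; first data byte = ISN + 1 = 51343.
Segment 1: SEQ = 51343, len = 1060 B, covers [51343, 52402]
Segment 2: SEQ = 52403, len = 1183 B, covers [52403, 53585]
Segment 3: SEQ = 53586, len = 425 B, covers [53586, 54010]
Segment 4: SEQ = 54011, len = 586 B, covers [54011, 54596] [LOST]
In-order data received: bytes [51343, 54010] (segments 1..3).
Segment 4 missing -> gap begins at byte 54011.
Cumulative ACK = next expected in-order byte = 51343 + 1060 + 1183 + 425 = 54011

54011


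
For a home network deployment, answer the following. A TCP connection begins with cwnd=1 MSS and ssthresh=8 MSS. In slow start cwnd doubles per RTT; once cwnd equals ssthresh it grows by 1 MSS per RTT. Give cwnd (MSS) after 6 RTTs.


RTT 0: cwnd = 1 MSS (initial)
RTT 1: cwnd = 2 MSS (slow start, doubled)
RTT 2: cwnd = 4 MSS (slow start, doubled)
RTT 3: cwnd = 8 MSS (slow start, doubled)
RTT 4: cwnd = 9 MSS (congestion avoidance, +1)
RTT 5: cwnd = 10 MSS (congestion avoidance, +1)
RTT 6: cwnd = 11 MSS (congestion avoidance, +1)

11


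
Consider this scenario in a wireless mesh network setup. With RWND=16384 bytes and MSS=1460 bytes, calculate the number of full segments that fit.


Given: RWND = 16384 bytes, MSS = 1460 bytes
Full segments = floor(RWND / MSS)
Full segments = floor(16384 / 1460)
Full segments = floor(11.2219) = 11

11


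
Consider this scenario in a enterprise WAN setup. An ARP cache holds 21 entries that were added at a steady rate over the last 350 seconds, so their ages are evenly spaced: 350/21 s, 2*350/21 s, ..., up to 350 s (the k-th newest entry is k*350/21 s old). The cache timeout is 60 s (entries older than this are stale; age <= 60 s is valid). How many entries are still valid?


Ages are k * 350/21 s for k = 1..21 (spacing = 16.6667 s).
Entry k is valid iff k * 350/21 <= 60 iff k <= 21 * 60 / 350 = 3.6000
n_valid = floor(3.6000) = 3
(n_stale = 21 - 3 = 18)

3


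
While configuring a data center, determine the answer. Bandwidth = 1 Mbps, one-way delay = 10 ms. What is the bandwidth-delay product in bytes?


Given: bandwidth = 1 Mbps, delay = 10 ms
BDP in bits = 1 * 10^6 * 10 / 1000
BDP in bits = 10000
BDP in bytes = 10000 / 8 = 1250

1250


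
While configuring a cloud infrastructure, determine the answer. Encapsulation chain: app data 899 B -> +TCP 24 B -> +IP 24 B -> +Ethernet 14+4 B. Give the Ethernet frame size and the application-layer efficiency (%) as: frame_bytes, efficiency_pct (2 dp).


TCP segment = 899 + 24 = 923 B
IP packet = 923 + 24 = 947 B
Ethernet frame = 947 + 14 + 4 = 965 B
Efficiency = app / frame = 899 / 965 = 0.931606 = 93.1606% -> 93.16% (2 dp)

965, 93.16


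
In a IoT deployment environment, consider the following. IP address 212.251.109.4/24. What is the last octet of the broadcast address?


Given: IP = 212.251.109.4, prefix = /24
Host bits = 32 - 24 = 8
Network last octet = 4 AND mask = 0
Host part size = 2^8 - 1 = 255
Broadcast last octet = 0 OR 255 = 255

255


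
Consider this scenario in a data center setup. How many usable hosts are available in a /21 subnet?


Given: subnet mask /21
Host bits = 32 - 21 = 11
Total addresses = 2^11 = 2048
Usable hosts = 2048 - 2 (network + broadcast) = 2046

2046


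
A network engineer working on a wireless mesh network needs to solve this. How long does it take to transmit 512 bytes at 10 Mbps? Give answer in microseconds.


Given: packet = 512 bytes, bandwidth = 10 Mbps
Packet in bits = 512 * 8 = 4096 bits
Bandwidth = 10 * 10^6 = 10000000 bps
Time = 4096 / 10000000 seconds
Time in us = 4096 * 10^6 / 10000000 = 409.6

409.6


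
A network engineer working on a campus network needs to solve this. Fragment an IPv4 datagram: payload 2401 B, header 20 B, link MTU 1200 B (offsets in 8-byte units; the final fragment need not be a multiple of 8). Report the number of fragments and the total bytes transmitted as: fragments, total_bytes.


Max data per non-final fragment = floor((MTU - header)/8)*8 = floor((1200 - 20)/8)*8 = floor(1180/8)*8 = 1176 B
Final fragment needs no 8-byte alignment: it can carry up to MTU - header = 1180 B
Non-final fragments needed = ceil((payload - 1180) / 1176) = ceil(1221/1176) = ceil(1.0383) = 2
Number of fragments = 2 + 1 = 3
Fragment sizes (data): 2 * 1176 B + 49 B (last, 49 <= 1180 OK)
Total bytes sent = payload + n_frags * header = 2401 + 3*20 = 2401 + 60 = 2461 B

3, 2461


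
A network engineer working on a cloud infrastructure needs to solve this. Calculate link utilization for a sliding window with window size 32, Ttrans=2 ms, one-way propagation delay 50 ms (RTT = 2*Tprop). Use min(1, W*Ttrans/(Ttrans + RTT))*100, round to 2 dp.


Given: W = 32, Ttrans = 2 ms, RTT = 100 ms (= 2 * Tprop, Tprop = 50 ms)
Cycle time = Ttrans + RTT = 2 + 100 = 102 ms (first packet sent until its ACK returns)
W * Ttrans = 32 * 2 = 64 ms of sending per cycle
W * Ttrans / (Ttrans + RTT) = 64 / 102 = 0.627451
U = min(1, 0.627451) = 0.627451
U% = 62.75%

62.75


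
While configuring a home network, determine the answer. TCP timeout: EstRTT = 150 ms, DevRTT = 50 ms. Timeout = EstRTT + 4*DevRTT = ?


Given: EstRTT = 150 ms, DevRTT = 50 ms
Timeout = EstRTT + 4 * DevRTT
4 * DevRTT = 4 * 50 = 200
Timeout = 150 + 200 = 350 ms

350


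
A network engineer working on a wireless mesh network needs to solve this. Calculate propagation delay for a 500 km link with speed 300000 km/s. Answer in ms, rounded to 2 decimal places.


Given: distance = 500 km, speed = 300000 km/s
Delay = distance / speed = 500 / 300000 seconds
Delay in ms = 500 * 1000 / 300000
Delay = 1.6667 ms
Rounded to 2 dp = 1.67 ms

1.67


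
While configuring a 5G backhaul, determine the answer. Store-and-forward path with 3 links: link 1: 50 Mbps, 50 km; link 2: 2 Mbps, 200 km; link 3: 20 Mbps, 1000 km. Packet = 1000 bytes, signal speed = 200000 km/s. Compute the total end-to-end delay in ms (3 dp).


Packet = 1000 bytes = 8000 bits. Store-and-forward: sum (t_trans + t_prop) per link.
Link 1: t_trans = 8000/(50*10^6) s = 0.1600 ms; t_prop = 50/200000 s = 0.2500 ms; subtotal = 0.4100 ms
Link 2: t_trans = 8000/(2*10^6) s = 4.0000 ms; t_prop = 200/200000 s = 1.0000 ms; subtotal = 5.0000 ms
Link 3: t_trans = 8000/(20*10^6) s = 0.4000 ms; t_prop = 1000/200000 s = 5.0000 ms; subtotal = 5.4000 ms
End-to-end = 0.4100 + 5.0000 + 5.4000 = 10.8100 ms -> 10.810 ms (3 dp)

10.810


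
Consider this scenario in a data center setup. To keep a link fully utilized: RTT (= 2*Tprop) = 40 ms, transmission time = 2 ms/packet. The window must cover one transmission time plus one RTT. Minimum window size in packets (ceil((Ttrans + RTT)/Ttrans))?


Given: Ttrans = 2 ms, RTT = 40 ms (= 2 * Tprop, Tprop = 20 ms)
Time until first ACK returns = Ttrans + RTT = 2 + 40 = 42 ms
Need W * Ttrans >= Ttrans + RTT  ->  W >= (Ttrans + RTT) / Ttrans
(Ttrans + RTT) / Ttrans = 42 / 2 = 21
W_min = ceil(21) = 21

21


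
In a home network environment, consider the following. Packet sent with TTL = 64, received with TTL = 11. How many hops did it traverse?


Given: initial TTL = 64, received TTL = 11
Hops = initial TTL - received TTL
Hops = 64 - 11 = 53

53


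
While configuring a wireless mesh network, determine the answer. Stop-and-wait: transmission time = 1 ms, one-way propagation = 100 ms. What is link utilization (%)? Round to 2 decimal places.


Given: Ttrans = 1 ms, Tprop = 100 ms
RTT = 2 * Tprop = 2 * 100 = 200 ms
U = Ttrans / (Ttrans + RTT)
U = 1 / (1 + 200)
U = 1 / 201 = 0.004975
U% = 0.50%

0.50


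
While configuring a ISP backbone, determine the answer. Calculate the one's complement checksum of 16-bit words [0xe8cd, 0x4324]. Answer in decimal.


Given words: [0xe8cd, 0x4324]
Step 1: Sum all words
Raw sum = 59597 + 17188 = 76785
Step 2: Fold carry: (11249 + 1) = 11250
One's complement = ~11250 & 0xFFFF = 54285

54285


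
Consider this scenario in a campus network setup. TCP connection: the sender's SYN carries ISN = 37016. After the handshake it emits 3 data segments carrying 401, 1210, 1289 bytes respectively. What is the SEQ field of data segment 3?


The SYN occupies sequence number ISN = 37016, so the first data byte is ISN + 1 = 37017.
SEQ of data segment i = (ISN + 1) + sum of payload sizes of segments 1..i-1.
Segment 1: SEQ = 37017, payload = 401 bytes
Segment 2: SEQ = 37418, payload = 1210 bytes
Segment 3: SEQ = 38628, payload = 1289 bytes
SEQ of segment 3 = 37017 + 401 + 1210 = 38628

38628


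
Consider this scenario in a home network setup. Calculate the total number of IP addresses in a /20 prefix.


Given: CIDR prefix /20
Host bits = 32 - 20 = 12
Total addresses = 2^12 = 4096

4096


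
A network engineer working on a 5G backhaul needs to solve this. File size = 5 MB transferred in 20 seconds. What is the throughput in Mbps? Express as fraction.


Given: file = 5 MB, time = 20 s
File in Mb = 5 * 8 = 40 Mb
Throughput = 40 / 20 Mbps
Throughput = 2 Mbps

2


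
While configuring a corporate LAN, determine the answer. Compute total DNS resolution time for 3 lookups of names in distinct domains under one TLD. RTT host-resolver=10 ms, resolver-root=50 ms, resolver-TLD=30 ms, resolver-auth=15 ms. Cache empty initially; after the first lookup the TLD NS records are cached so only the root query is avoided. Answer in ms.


Lookup 1 (cold cache): local + root + TLD + auth = 10 + 50 + 30 + 15 = 105 ms
Lookups 2..3 (TLD NS cached -> skip root; new domain -> still ask TLD and auth): local + TLD + auth = 10 + 30 + 15 = 55 ms each
Remaining 2 lookups: 2 * 55 = 110 ms
Total = 105 + 110 = 215 ms

215


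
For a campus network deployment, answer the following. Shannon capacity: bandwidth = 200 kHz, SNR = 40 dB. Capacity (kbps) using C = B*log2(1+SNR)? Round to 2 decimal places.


Given: B = 200 kHz, SNR = 40 dB
SNR linear = 10^(40/10) = 10000
1 + SNR = 10001
log2(10001) = 13.2878566418
C = 200 * 1000 * 13.2878566418 = 2657571.3284 bps
C = 2657.571328 kbps -> 2657.57 kbps (2 dp)

2657.57


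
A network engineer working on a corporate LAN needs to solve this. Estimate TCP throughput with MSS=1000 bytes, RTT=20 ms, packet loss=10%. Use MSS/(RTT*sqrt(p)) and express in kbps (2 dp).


Given: MSS = 1000 bytes, RTT = 20 ms, loss = 10%
RTT in seconds = 20 / 1000 = 0.02
Loss rate = 10% = 0.1
sqrt(loss) = sqrt(0.1) = 0.316227766017
Throughput (bytes/s) = 1000 / (0.02 * 0.316227766017) = 158113.8830
Throughput (kbps) = 158113.8830 * 8 / 1000 = 1264.911064 -> 1264.91 kbps (2 dp)

1264.91


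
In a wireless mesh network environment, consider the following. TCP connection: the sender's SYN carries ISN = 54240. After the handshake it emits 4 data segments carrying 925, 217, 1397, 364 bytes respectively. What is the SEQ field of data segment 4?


The SYN occupies sequence number ISN = 54240, so the first data byte is ISN + 1 = 54241.
SEQ of data segment i = (ISN + 1) + sum of payload sizes of segments 1..i-1.
Segment 1: SEQ = 54241, payload = 925 bytes
Segment 2: SEQ = 55166, payload = 217 bytes
Segment 3: SEQ = 55383, payload = 1397 bytes
Segment 4: SEQ = 56780, payload = 364 bytes
SEQ of segment 4 = 54241 + 925 + 217 + 1397 = 56780

56780


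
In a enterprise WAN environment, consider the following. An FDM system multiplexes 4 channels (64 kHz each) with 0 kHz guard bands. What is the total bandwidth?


Given: 4 channels, 64 kHz each, guard = 0 kHz
Channel bandwidth = 4 * 64 = 256 kHz
Guard bands = 3 gaps * 0 kHz = 0 kHz
Total = 256 + 0 = 256 kHz

256


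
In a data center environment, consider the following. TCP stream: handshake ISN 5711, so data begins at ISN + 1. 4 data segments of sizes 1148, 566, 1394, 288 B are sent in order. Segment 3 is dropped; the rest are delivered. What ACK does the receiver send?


SYN uses sequence number 5711; first data byte = ISN + 1 = 5712.
Segment 1: SEQ = 5712, len = 1148 B, covers [5712, 6859]
Segment 2: SEQ = 6860, len = 566 B, covers [6860, 7425]
Segment 3: SEQ = 7426, len = 1394 B, covers [7426, 8819] [LOST]
Segment 4: SEQ = 8820, len = 288 B, covers [8820, 9107]
In-order data received: bytes [5712, 7425] (segments 1..2).
Segment 3 missing -> gap begins at byte 7426; later segments buffered out of order.
Cumulative ACK = next expected in-order byte = 5712 + 1148 + 566 = 7426

7426


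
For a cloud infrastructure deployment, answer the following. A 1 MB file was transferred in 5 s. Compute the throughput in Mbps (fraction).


Given: file = 1 MB, time = 5 s
File in Mb = 1 * 8 = 8 Mb
Throughput = 8 / 5 Mbps
Throughput = 8/5 Mbps

8/5


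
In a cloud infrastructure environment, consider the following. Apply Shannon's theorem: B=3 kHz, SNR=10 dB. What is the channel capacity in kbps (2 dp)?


Given: B = 3 kHz, SNR = 10 dB
SNR linear = 10^(10/10) = 10
1 + SNR = 11
log2(11) = 3.4594316186
C = 3 * 1000 * 3.4594316186 = 10378.2949 bps
C = 10.378295 kbps -> 10.38 kbps (2 dp)

10.38


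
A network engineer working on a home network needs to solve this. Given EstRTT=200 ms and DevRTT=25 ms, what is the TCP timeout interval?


Given: EstRTT = 200 ms, DevRTT = 25 ms
Timeout = EstRTT + 4 * DevRTT
4 * DevRTT = 4 * 25 = 100
Timeout = 200 + 100 = 300 ms

300


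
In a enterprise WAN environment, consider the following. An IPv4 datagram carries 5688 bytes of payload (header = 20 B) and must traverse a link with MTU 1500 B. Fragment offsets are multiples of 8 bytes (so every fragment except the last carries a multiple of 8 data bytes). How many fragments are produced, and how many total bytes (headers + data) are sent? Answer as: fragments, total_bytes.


Max data per non-final fragment = floor((MTU - header)/8)*8 = floor((1500 - 20)/8)*8 = floor(1480/8)*8 = 1480 B
Final fragment needs no 8-byte alignment: it can carry up to MTU - header = 1480 B
Non-final fragments needed = ceil((payload - 1480) / 1480) = ceil(4208/1480) = ceil(2.8432) = 3
Number of fragments = 3 + 1 = 4
Fragment sizes (data): 3 * 1480 B + 1248 B (last, 1248 <= 1480 OK)
Total bytes sent = payload + n_frags * header = 5688 + 4*20 = 5688 + 80 = 5768 B

4, 5768


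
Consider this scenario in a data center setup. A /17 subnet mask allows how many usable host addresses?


Given: subnet mask /17
Host bits = 32 - 17 = 15
Total addresses = 2^15 = 32768
Usable hosts = 32768 - 2 (network + broadcast) = 32766

32766


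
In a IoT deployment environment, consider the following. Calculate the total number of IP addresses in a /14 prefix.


Given: CIDR prefix /14
Host bits = 32 - 14 = 18
Total addresses = 2^18 = 262144

262144


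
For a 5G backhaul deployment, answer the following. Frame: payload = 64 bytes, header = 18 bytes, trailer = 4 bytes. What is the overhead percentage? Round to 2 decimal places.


Given: payload = 64 B, header = 18 B, trailer = 4 B
Overhead bytes = header + trailer = 18 + 4 = 22
Total frame = payload + overhead = 64 + 22 = 86
Overhead % = 22 / 86 * 100 = 25.5814% -> 25.58% (2 dp)

25.58


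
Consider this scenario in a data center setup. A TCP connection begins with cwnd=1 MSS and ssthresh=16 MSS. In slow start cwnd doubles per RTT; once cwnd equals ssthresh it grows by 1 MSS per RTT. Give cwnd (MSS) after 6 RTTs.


RTT 0: cwnd = 1 MSS (initial)
RTT 1: cwnd = 2 MSS (slow start, doubled)
RTT 2: cwnd = 4 MSS (slow start, doubled)
RTT 3: cwnd = 8 MSS (slow start, doubled)
RTT 4: cwnd = 16 MSS (slow start, doubled)
RTT 5: cwnd = 17 MSS (congestion avoidance, +1)
RTT 6: cwnd = 18 MSS (congestion avoidance, +1)

18


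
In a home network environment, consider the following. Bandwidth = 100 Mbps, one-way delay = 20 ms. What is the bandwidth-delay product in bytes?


Given: bandwidth = 100 Mbps, delay = 20 ms
BDP in bits = 100 * 10^6 * 20 / 1000
BDP in bits = 2000000
BDP in bytes = 2000000 / 8 = 250000

250000


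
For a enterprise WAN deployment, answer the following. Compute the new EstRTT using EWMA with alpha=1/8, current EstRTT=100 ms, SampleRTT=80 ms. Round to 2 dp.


Given: EstRTT = 100 ms, SampleRTT = 80 ms, alpha = 1/8
New EstRTT = (1 - alpha) * EstRTT + alpha * SampleRTT
(7/8) * 100 = 87.5
(1/8) * 80 = 10
New EstRTT = 87.5 + 10 = 97.5 ms -> 97.50 ms (2 dp)

97.50


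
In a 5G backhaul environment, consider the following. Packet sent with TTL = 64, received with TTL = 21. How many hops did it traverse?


Given: initial TTL = 64, received TTL = 21
Hops = initial TTL - received TTL
Hops = 64 - 21 = 43

43


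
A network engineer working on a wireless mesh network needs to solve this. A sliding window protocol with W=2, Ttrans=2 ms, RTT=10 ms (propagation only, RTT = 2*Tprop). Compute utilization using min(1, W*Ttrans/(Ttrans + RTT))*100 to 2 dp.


Given: W = 2, Ttrans = 2 ms, RTT = 10 ms (= 2 * Tprop, Tprop = 5 ms)
Cycle time = Ttrans + RTT = 2 + 10 = 12 ms (first packet sent until its ACK returns)
W * Ttrans = 2 * 2 = 4 ms of sending per cycle
W * Ttrans / (Ttrans + RTT) = 4 / 12 = 0.333333
U = min(1, 0.333333) = 0.333333
U% = 33.33%

33.33


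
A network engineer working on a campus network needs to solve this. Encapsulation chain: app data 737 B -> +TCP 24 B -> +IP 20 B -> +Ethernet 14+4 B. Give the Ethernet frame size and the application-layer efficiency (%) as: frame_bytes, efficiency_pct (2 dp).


TCP segment = 737 + 24 = 761 B
IP packet = 761 + 20 = 781 B
Ethernet frame = 781 + 14 + 4 = 799 B
Efficiency = app / frame = 737 / 799 = 0.922403 = 92.2403% -> 92.24% (2 dp)

799, 92.24


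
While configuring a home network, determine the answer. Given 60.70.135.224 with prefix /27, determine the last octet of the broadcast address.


Given: IP = 60.70.135.224, prefix = /27
Host bits = 32 - 27 = 5
Network last octet = 224 AND mask = 224
Host part size = 2^5 - 1 = 31
Broadcast last octet = 224 OR 31 = 255

255


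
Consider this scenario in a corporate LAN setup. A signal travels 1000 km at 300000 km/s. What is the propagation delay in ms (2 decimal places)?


Given: distance = 1000 km, speed = 300000 km/s
Delay = distance / speed = 1000 / 300000 seconds
Delay in ms = 1000 * 1000 / 300000
Delay = 3.3333 ms
Rounded to 2 dp = 3.33 ms

3.33


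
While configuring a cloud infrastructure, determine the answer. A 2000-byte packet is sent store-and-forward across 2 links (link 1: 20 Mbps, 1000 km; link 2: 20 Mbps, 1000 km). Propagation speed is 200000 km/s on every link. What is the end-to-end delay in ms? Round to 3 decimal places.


Packet = 2000 bytes = 16000 bits. Store-and-forward: sum (t_trans + t_prop) per link.
Link 1: t_trans = 16000/(20*10^6) s = 0.8000 ms; t_prop = 1000/200000 s = 5.0000 ms; subtotal = 5.8000 ms
Link 2: t_trans = 16000/(20*10^6) s = 0.8000 ms; t_prop = 1000/200000 s = 5.0000 ms; subtotal = 5.8000 ms
End-to-end = 5.8000 + 5.8000 = 11.6000 ms -> 11.600 ms (3 dp)

11.600


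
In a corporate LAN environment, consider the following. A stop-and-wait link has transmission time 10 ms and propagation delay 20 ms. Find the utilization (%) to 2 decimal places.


Given: Ttrans = 10 ms, Tprop = 20 ms
RTT = 2 * Tprop = 2 * 20 = 40 ms
U = Ttrans / (Ttrans + RTT)
U = 10 / (10 + 40)
U = 10 / 50 = 0.2
U% = 20.00%

20.00


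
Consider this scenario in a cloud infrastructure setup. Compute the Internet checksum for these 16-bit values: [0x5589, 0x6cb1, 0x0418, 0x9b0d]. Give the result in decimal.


Given words: [0x5589, 0x6cb1, 0x0418, 0x9b0d]
Step 1: Sum all words
Raw sum = 21897 + 27825 + 1048 + 39693 = 90463
Step 2: Fold carry: (24927 + 1) = 24928
One's complement = ~24928 & 0xFFFF = 40607

40607


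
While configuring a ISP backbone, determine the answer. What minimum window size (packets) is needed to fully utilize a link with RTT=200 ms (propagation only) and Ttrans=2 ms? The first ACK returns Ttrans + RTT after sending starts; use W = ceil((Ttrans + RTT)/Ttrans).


Given: Ttrans = 2 ms, RTT = 200 ms (= 2 * Tprop, Tprop = 100 ms)
Time until first ACK returns = Ttrans + RTT = 2 + 200 = 202 ms
Need W * Ttrans >= Ttrans + RTT  ->  W >= (Ttrans + RTT) / Ttrans
(Ttrans + RTT) / Ttrans = 202 / 2 = 101
W_min = ceil(101) = 101

101


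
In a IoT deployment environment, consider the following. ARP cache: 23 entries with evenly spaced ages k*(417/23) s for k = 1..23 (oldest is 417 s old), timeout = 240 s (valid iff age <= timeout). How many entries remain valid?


Ages are k * 417/23 s for k = 1..23 (spacing = 18.1304 s).
Entry k is valid iff k * 417/23 <= 240 iff k <= 23 * 240 / 417 = 13.2374
n_valid = floor(13.2374) = 13
(n_stale = 23 - 13 = 10)

13


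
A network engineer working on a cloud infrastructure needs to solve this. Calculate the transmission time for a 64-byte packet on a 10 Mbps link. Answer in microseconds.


Given: packet = 64 bytes, bandwidth = 10 Mbps
Packet in bits = 64 * 8 = 512 bits
Bandwidth = 10 * 10^6 = 10000000 bps
Time = 512 / 10000000 seconds
Time in us = 512 * 10^6 / 10000000 = 51.2

51.2


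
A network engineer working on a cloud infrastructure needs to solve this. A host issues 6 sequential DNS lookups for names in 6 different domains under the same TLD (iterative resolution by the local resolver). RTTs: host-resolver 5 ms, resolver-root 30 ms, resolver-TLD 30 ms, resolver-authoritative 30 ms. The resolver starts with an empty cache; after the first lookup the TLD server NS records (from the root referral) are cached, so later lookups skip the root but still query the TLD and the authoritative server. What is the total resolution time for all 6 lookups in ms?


Lookup 1 (cold cache): local + root + TLD + auth = 5 + 30 + 30 + 30 = 95 ms
Lookups 2..6 (TLD NS cached -> skip root; new domain -> still ask TLD and auth): local + TLD + auth = 5 + 30 + 30 = 65 ms each
Remaining 5 lookups: 5 * 65 = 325 ms
Total = 95 + 325 = 420 ms

420


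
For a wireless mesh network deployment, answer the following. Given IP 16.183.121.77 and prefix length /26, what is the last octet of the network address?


Given: IP = 16.183.121.77, prefix = /26
Subnet mask = 255.255.255.192
Last octet of IP: 77
Last octet of mask: 192
Network last octet = 77 AND 192 = 64

64


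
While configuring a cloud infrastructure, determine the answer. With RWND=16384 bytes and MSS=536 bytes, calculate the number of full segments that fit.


Given: RWND = 16384 bytes, MSS = 536 bytes
Full segments = floor(RWND / MSS)
Full segments = floor(16384 / 536)
Full segments = floor(30.5672) = 30

30


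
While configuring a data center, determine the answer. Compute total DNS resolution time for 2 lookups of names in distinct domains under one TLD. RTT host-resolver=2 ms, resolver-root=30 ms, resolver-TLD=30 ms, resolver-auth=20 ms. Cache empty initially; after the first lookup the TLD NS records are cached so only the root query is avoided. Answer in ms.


Lookup 1 (cold cache): local + root + TLD + auth = 2 + 30 + 30 + 20 = 82 ms
Lookups 2..2 (TLD NS cached -> skip root; new domain -> still ask TLD and auth): local + TLD + auth = 2 + 30 + 20 = 52 ms each
Remaining 1 lookups: 1 * 52 = 52 ms
Total = 82 + 52 = 134 ms

134


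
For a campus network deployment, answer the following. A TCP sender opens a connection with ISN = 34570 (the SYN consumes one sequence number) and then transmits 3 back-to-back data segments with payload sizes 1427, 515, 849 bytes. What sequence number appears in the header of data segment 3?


The SYN occupies sequence number ISN = 34570, so the first data byte is ISN + 1 = 34571.
SEQ of data segment i = (ISN + 1) + sum of payload sizes of segments 1..i-1.
Segment 1: SEQ = 34571, payload = 1427 bytes
Segment 2: SEQ = 35998, payload = 515 bytes
Segment 3: SEQ = 36513, payload = 849 bytes
SEQ of segment 3 = 34571 + 1427 + 515 = 36513

36513


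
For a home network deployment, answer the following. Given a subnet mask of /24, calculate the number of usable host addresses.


Given: subnet mask /24
Host bits = 32 - 24 = 8
Total addresses = 2^8 = 256
Usable hosts = 256 - 2 (network + broadcast) = 254

254


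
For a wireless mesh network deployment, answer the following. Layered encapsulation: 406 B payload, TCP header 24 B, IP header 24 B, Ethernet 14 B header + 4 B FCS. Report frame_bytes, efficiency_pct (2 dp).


TCP segment = 406 + 24 = 430 B
IP packet = 430 + 24 = 454 B
Ethernet frame = 454 + 14 + 4 = 472 B
Efficiency = app / frame = 406 / 472 = 0.860169 = 86.0169% -> 86.02% (2 dp)

472, 86.02


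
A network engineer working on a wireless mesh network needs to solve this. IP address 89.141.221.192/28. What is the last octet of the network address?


Given: IP = 89.141.221.192, prefix = /28
Subnet mask = 255.255.255.240
Last octet of IP: 192
Last octet of mask: 240
Network last octet = 192 AND 240 = 192

192


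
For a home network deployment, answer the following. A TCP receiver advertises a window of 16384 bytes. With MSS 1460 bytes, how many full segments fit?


Given: RWND = 16384 bytes, MSS = 1460 bytes
Full segments = floor(RWND / MSS)
Full segments = floor(16384 / 1460)
Full segments = floor(11.2219) = 11

11


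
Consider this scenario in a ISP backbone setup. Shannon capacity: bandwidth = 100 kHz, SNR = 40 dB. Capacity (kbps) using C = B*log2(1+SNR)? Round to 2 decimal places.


Given: B = 100 kHz, SNR = 40 dB
SNR linear = 10^(40/10) = 10000
1 + SNR = 10001
log2(10001) = 13.2878566418
C = 100 * 1000 * 13.2878566418 = 1328785.6642 bps
C = 1328.785664 kbps -> 1328.79 kbps (2 dp)

1328.79


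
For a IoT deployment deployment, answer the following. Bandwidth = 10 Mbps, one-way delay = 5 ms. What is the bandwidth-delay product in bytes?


Given: bandwidth = 10 Mbps, delay = 5 ms
BDP in bits = 10 * 10^6 * 5 / 1000
BDP in bits = 50000
BDP in bytes = 50000 / 8 = 6250

6250


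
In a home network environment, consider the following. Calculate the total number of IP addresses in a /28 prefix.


Given: CIDR prefix /28
Host bits = 32 - 28 = 4
Total addresses = 2^4 = 16

16


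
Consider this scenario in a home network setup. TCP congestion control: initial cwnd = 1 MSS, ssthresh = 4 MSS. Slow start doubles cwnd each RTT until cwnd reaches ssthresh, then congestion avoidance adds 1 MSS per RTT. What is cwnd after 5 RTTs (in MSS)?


RTT 0: cwnd = 1 MSS (initial)
RTT 1: cwnd = 2 MSS (slow start, doubled)
RTT 2: cwnd = 4 MSS (slow start, doubled)
RTT 3: cwnd = 5 MSS (congestion avoidance, +1)
RTT 4: cwnd = 6 MSS (congestion avoidance, +1)
RTT 5: cwnd = 7 MSS (congestion avoidance, +1)

7


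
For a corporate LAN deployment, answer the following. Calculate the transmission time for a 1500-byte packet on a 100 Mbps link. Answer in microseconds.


Given: packet = 1500 bytes, bandwidth = 100 Mbps
Packet in bits = 1500 * 8 = 12000 bits
Bandwidth = 100 * 10^6 = 100000000 bps
Time = 12000 / 100000000 seconds
Time in us = 12000 * 10^6 / 100000000 = 120

120


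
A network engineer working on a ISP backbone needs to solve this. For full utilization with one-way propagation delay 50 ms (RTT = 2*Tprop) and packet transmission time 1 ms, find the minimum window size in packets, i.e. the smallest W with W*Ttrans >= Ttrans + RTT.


Given: Ttrans = 1 ms, RTT = 100 ms (= 2 * Tprop, Tprop = 50 ms)
Time until first ACK returns = Ttrans + RTT = 1 + 100 = 101 ms
Need W * Ttrans >= Ttrans + RTT  ->  W >= (Ttrans + RTT) / Ttrans
(Ttrans + RTT) / Ttrans = 101 / 1 = 101
W_min = ceil(101) = 101

101


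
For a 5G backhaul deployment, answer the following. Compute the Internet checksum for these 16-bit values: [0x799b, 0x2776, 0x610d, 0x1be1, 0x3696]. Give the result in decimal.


Given words: [0x799b, 0x2776, 0x610d, 0x1be1, 0x3696]
Step 1: Sum all words
Raw sum = 31131 + 10102 + 24845 + 7137 + 13974 = 87189
Step 2: Fold carry: (21653 + 1) = 21654
One's complement = ~21654 & 0xFFFF = 43881

43881


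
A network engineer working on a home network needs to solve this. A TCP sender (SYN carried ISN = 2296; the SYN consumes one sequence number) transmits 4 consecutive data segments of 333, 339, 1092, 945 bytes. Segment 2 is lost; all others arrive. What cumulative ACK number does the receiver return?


SYN uses sequence number 2296; first data byte = ISN + 1 = 2297.
Segment 1: SEQ = 2297, len = 333 B, covers [2297, 2629]
Segment 2: SEQ = 2630, len = 339 B, covers [2630, 2968] [LOST]
Segment 3: SEQ = 2969, len = 1092 B, covers [2969, 4060]
Segment 4: SEQ = 4061, len = 945 B, covers [4061, 5005]
In-order data received: bytes [2297, 2629] (segments 1..1).
Segment 2 missing -> gap begins at byte 2630; later segments buffered out of order.
Cumulative ACK = next expected in-order byte = 2297 + 333 = 2630

2630


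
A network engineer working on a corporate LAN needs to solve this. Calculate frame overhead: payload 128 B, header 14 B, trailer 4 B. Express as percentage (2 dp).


Given: payload = 128 B, header = 14 B, trailer = 4 B
Overhead bytes = header + trailer = 14 + 4 = 18
Total frame = payload + overhead = 128 + 18 = 146
Overhead % = 18 / 146 * 100 = 12.3288% -> 12.33% (2 dp)

12.33


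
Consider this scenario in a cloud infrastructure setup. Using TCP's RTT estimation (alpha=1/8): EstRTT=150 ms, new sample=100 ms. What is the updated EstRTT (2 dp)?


Given: EstRTT = 150 ms, SampleRTT = 100 ms, alpha = 1/8
New EstRTT = (1 - alpha) * EstRTT + alpha * SampleRTT
(7/8) * 150 = 131.25
(1/8) * 100 = 12.5
New EstRTT = 131.25 + 12.5 = 143.75 ms -> 143.75 ms (2 dp)

143.75


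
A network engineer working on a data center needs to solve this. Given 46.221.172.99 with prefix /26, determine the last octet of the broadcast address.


Given: IP = 46.221.172.99, prefix = /26
Host bits = 32 - 26 = 6
Network last octet = 99 AND mask = 64
Host part size = 2^6 - 1 = 63
Broadcast last octet = 64 OR 63 = 127

127


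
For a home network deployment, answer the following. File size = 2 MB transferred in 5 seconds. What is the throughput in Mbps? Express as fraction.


Given: file = 2 MB, time = 5 s
File in Mb = 2 * 8 = 16 Mb
Throughput = 16 / 5 Mbps
Throughput = 16/5 Mbps

16/5


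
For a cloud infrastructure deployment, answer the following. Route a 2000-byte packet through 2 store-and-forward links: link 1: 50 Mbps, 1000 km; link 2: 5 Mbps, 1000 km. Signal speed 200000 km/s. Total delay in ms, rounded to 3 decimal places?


Packet = 2000 bytes = 16000 bits. Store-and-forward: sum (t_trans + t_prop) per link.
Link 1: t_trans = 16000/(50*10^6) s = 0.3200 ms; t_prop = 1000/200000 s = 5.0000 ms; subtotal = 5.3200 ms
Link 2: t_trans = 16000/(5*10^6) s = 3.2000 ms; t_prop = 1000/200000 s = 5.0000 ms; subtotal = 8.2000 ms
End-to-end = 5.3200 + 8.2000 = 13.5200 ms -> 13.520 ms (3 dp)

13.520


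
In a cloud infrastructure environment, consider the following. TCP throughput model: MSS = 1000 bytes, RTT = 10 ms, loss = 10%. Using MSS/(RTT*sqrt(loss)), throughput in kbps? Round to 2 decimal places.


Given: MSS = 1000 bytes, RTT = 10 ms, loss = 10%
RTT in seconds = 10 / 1000 = 0.01
Loss rate = 10% = 0.1
sqrt(loss) = sqrt(0.1) = 0.316227766017
Throughput (bytes/s) = 1000 / (0.01 * 0.316227766017) = 316227.7660
Throughput (kbps) = 316227.7660 * 8 / 1000 = 2529.822128 -> 2529.82 kbps (2 dp)

2529.82


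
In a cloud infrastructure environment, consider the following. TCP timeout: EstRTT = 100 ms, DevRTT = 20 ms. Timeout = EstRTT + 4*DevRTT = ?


Given: EstRTT = 100 ms, DevRTT = 20 ms
Timeout = EstRTT + 4 * DevRTT
4 * DevRTT = 4 * 20 = 80
Timeout = 100 + 80 = 180 ms

180


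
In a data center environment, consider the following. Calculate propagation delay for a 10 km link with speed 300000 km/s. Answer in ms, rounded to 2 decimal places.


Given: distance = 10 km, speed = 300000 km/s
Delay = distance / speed = 10 / 300000 seconds
Delay in ms = 10 * 1000 / 300000
Delay = 0.0333 ms
Rounded to 2 dp = 0.03 ms

0.03


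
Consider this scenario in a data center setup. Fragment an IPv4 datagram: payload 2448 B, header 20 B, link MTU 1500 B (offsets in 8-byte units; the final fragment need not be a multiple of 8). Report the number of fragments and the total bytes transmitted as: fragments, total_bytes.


Max data per non-final fragment = floor((MTU - header)/8)*8 = floor((1500 - 20)/8)*8 = floor(1480/8)*8 = 1480 B
Final fragment needs no 8-byte alignment: it can carry up to MTU - header = 1480 B
Non-final fragments needed = ceil((payload - 1480) / 1480) = ceil(968/1480) = ceil(0.6541) = 1
Number of fragments = 1 + 1 = 2
Fragment sizes (data): 1 * 1480 B + 968 B (last, 968 <= 1480 OK)
Total bytes sent = payload + n_frags * header = 2448 + 2*20 = 2448 + 40 = 2488 B

2, 2488


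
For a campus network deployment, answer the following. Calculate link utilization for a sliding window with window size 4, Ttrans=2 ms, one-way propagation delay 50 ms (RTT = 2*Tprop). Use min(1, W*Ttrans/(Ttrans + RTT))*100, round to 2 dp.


Given: W = 4, Ttrans = 2 ms, RTT = 100 ms (= 2 * Tprop, Tprop = 50 ms)
Cycle time = Ttrans + RTT = 2 + 100 = 102 ms (first packet sent until its ACK returns)
W * Ttrans = 4 * 2 = 8 ms of sending per cycle
W * Ttrans / (Ttrans + RTT) = 8 / 102 = 0.078431
U = min(1, 0.078431) = 0.078431
U% = 7.84%

7.84


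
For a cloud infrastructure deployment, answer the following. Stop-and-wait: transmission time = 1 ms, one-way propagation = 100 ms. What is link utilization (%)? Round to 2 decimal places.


Given: Ttrans = 1 ms, Tprop = 100 ms
RTT = 2 * Tprop = 2 * 100 = 200 ms
U = Ttrans / (Ttrans + RTT)
U = 1 / (1 + 200)
U = 1 / 201 = 0.004975
U% = 0.50%

0.50


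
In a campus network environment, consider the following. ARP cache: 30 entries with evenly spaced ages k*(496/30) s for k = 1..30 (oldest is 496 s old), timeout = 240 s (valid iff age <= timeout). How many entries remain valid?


Ages are k * 496/30 s for k = 1..30 (spacing = 16.5333 s).
Entry k is valid iff k * 496/30 <= 240 iff k <= 30 * 240 / 496 = 14.5161
n_valid = floor(14.5161) = 14
(n_stale = 30 - 14 = 16)

14


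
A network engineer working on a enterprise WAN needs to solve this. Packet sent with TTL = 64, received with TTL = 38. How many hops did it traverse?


Given: initial TTL = 64, received TTL = 38
Hops = initial TTL - received TTL
Hops = 64 - 38 = 26

26


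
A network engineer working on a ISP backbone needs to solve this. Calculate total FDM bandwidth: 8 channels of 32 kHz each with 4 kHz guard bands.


Given: 8 channels, 32 kHz each, guard = 4 kHz
Channel bandwidth = 8 * 32 = 256 kHz
Guard bands = 7 gaps * 4 kHz = 28 kHz
Total = 256 + 28 = 284 kHz

284


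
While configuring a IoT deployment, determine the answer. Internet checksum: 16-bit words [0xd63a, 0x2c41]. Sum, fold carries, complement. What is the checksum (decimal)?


Given words: [0xd63a, 0x2c41]
Step 1: Sum all words
Raw sum = 54842 + 11329 = 66171
Step 2: Fold carry: (635 + 1) = 636
One's complement = ~636 & 0xFFFF = 64899

64899


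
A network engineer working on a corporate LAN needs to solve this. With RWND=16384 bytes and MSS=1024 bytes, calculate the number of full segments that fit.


Given: RWND = 16384 bytes, MSS = 1024 bytes
Full segments = floor(RWND / MSS)
Full segments = floor(16384 / 1024)
Full segments = floor(16.0) = 16

16


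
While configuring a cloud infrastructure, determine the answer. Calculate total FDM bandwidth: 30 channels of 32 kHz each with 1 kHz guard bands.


Given: 30 channels, 32 kHz each, guard = 1 kHz
Channel bandwidth = 30 * 32 = 960 kHz
Guard bands = 29 gaps * 1 kHz = 29 kHz
Total = 960 + 29 = 989 kHz

989
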